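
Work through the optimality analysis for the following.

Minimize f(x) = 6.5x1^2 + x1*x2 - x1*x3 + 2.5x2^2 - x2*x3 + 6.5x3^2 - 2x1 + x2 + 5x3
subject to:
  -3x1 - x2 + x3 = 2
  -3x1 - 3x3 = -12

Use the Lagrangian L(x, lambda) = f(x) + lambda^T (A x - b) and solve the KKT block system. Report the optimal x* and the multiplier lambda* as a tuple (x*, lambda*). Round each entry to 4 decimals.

Form the Lagrangian:
  L(x, lambda) = (1/2) x^T Q x + c^T x + lambda^T (A x - b)
Stationarity (grad_x L = 0): Q x + c + A^T lambda = 0.
Primal feasibility: A x = b.

This gives the KKT block system:
  [ Q   A^T ] [ x     ]   [-c ]
  [ A    0  ] [ lambda ] = [ b ]

Solving the linear system:
  x*      = (0.9457, -1.7826, 3.0543)
  lambda* = (-10.0217, 11.8406)
  f(x*)   = 86.8641

x* = (0.9457, -1.7826, 3.0543), lambda* = (-10.0217, 11.8406)


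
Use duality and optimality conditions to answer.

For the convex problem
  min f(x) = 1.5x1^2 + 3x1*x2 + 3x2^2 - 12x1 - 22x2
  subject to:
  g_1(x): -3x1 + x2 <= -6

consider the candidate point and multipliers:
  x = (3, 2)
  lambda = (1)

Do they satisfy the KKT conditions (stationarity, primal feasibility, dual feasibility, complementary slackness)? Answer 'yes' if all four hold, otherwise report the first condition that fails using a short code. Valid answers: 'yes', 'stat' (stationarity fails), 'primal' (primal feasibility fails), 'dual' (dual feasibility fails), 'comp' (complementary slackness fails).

Gradient of f: grad f(x) = Q x + c = (3, -1)
Constraint values g_i(x) = a_i^T x - b_i:
  g_1((3, 2)) = -1
Stationarity residual: grad f(x) + sum_i lambda_i a_i = (0, 0)
  -> stationarity OK
Primal feasibility (all g_i <= 0): OK
Dual feasibility (all lambda_i >= 0): OK
Complementary slackness (lambda_i * g_i(x) = 0 for all i): FAILS

Verdict: the first failing condition is complementary_slackness -> comp.

comp


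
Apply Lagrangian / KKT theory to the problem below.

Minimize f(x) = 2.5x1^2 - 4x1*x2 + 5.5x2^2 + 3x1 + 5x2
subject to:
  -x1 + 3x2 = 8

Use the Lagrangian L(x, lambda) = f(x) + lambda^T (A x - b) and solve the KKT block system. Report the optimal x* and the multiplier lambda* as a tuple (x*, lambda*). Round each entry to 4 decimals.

Form the Lagrangian:
  L(x, lambda) = (1/2) x^T Q x + c^T x + lambda^T (A x - b)
Stationarity (grad_x L = 0): Q x + c + A^T lambda = 0.
Primal feasibility: A x = b.

This gives the KKT block system:
  [ Q   A^T ] [ x     ]   [-c ]
  [ A    0  ] [ lambda ] = [ b ]

Solving the linear system:
  x*      = (-1.0625, 2.3125)
  lambda* = (-11.5625)
  f(x*)   = 50.4375

x* = (-1.0625, 2.3125), lambda* = (-11.5625)


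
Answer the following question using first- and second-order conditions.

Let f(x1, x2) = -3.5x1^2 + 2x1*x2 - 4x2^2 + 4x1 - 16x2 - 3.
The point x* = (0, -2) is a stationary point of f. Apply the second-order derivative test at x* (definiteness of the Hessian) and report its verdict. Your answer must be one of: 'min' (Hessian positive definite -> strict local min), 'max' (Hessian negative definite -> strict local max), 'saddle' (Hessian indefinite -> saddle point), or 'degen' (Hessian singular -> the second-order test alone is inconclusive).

Compute the Hessian H = grad^2 f:
  H = [[-7, 2], [2, -8]]
Verify stationarity: grad f(x*) = H x* + g = (0, 0).
Eigenvalues of H: -9.5616, -5.4384.
Both eigenvalues < 0, so H is negative definite -> x* is a strict local max.

max


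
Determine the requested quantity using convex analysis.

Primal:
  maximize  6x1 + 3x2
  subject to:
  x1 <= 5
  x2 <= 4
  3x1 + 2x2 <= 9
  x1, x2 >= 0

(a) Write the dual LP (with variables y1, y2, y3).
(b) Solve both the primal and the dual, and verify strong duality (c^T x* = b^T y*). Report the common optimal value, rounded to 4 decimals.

The standard primal-dual pair for 'max c^T x s.t. A x <= b, x >= 0' is:
  Dual:  min b^T y  s.t.  A^T y >= c,  y >= 0.

So the dual LP is:
  minimize  5y1 + 4y2 + 9y3
  subject to:
    y1 + 3y3 >= 6
    y2 + 2y3 >= 3
    y1, y2, y3 >= 0

Solving the primal: x* = (3, 0).
  primal value c^T x* = 18.
Solving the dual: y* = (0, 0, 2).
  dual value b^T y* = 18.
Strong duality: c^T x* = b^T y*. Confirmed.

18


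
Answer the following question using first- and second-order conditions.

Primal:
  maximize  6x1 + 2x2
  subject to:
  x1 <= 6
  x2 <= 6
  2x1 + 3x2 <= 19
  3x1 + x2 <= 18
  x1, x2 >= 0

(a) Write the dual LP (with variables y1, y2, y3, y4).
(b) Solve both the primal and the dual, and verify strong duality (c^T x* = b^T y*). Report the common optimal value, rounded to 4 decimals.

The standard primal-dual pair for 'max c^T x s.t. A x <= b, x >= 0' is:
  Dual:  min b^T y  s.t.  A^T y >= c,  y >= 0.

So the dual LP is:
  minimize  6y1 + 6y2 + 19y3 + 18y4
  subject to:
    y1 + 2y3 + 3y4 >= 6
    y2 + 3y3 + y4 >= 2
    y1, y2, y3, y4 >= 0

Solving the primal: x* = (5, 3).
  primal value c^T x* = 36.
Solving the dual: y* = (0, 0, 0, 2).
  dual value b^T y* = 36.
Strong duality: c^T x* = b^T y*. Confirmed.

36


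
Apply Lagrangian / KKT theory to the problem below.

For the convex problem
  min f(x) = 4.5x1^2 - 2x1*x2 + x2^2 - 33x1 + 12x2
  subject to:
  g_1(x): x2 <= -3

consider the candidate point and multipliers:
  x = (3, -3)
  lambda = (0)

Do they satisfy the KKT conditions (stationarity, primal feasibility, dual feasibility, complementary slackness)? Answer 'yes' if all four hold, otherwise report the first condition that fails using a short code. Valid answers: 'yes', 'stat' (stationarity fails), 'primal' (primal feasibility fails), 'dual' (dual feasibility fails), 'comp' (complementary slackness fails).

Gradient of f: grad f(x) = Q x + c = (0, 0)
Constraint values g_i(x) = a_i^T x - b_i:
  g_1((3, -3)) = 0
Stationarity residual: grad f(x) + sum_i lambda_i a_i = (0, 0)
  -> stationarity OK
Primal feasibility (all g_i <= 0): OK
Dual feasibility (all lambda_i >= 0): OK
Complementary slackness (lambda_i * g_i(x) = 0 for all i): OK

Verdict: yes, KKT holds.

yes


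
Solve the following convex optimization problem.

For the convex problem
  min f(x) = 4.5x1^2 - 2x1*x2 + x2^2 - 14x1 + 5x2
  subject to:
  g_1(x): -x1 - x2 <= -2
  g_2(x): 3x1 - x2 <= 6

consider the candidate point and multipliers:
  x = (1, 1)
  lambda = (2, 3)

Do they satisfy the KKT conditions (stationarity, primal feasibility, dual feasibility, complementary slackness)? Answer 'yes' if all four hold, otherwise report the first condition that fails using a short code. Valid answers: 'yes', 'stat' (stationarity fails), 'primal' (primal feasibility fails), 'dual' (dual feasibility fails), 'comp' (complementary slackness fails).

Gradient of f: grad f(x) = Q x + c = (-7, 5)
Constraint values g_i(x) = a_i^T x - b_i:
  g_1((1, 1)) = 0
  g_2((1, 1)) = -4
Stationarity residual: grad f(x) + sum_i lambda_i a_i = (0, 0)
  -> stationarity OK
Primal feasibility (all g_i <= 0): OK
Dual feasibility (all lambda_i >= 0): OK
Complementary slackness (lambda_i * g_i(x) = 0 for all i): FAILS

Verdict: the first failing condition is complementary_slackness -> comp.

comp


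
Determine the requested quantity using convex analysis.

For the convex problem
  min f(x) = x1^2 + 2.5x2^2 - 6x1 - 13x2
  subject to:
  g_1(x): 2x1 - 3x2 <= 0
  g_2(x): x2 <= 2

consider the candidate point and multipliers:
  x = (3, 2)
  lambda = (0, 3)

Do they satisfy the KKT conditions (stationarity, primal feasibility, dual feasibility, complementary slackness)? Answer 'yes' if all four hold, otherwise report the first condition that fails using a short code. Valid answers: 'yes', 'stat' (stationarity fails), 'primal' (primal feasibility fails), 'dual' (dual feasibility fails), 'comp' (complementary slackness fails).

Gradient of f: grad f(x) = Q x + c = (0, -3)
Constraint values g_i(x) = a_i^T x - b_i:
  g_1((3, 2)) = 0
  g_2((3, 2)) = 0
Stationarity residual: grad f(x) + sum_i lambda_i a_i = (0, 0)
  -> stationarity OK
Primal feasibility (all g_i <= 0): OK
Dual feasibility (all lambda_i >= 0): OK
Complementary slackness (lambda_i * g_i(x) = 0 for all i): OK

Verdict: yes, KKT holds.

yes


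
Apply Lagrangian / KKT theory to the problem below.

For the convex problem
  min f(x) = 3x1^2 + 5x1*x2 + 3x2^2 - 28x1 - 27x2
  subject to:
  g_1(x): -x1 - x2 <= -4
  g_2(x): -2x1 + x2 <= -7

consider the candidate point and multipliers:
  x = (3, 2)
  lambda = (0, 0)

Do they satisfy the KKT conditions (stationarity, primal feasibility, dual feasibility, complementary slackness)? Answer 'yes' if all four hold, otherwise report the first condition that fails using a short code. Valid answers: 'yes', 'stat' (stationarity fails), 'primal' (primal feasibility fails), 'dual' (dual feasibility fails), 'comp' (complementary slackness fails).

Gradient of f: grad f(x) = Q x + c = (0, 0)
Constraint values g_i(x) = a_i^T x - b_i:
  g_1((3, 2)) = -1
  g_2((3, 2)) = 3
Stationarity residual: grad f(x) + sum_i lambda_i a_i = (0, 0)
  -> stationarity OK
Primal feasibility (all g_i <= 0): FAILS
Dual feasibility (all lambda_i >= 0): OK
Complementary slackness (lambda_i * g_i(x) = 0 for all i): OK

Verdict: the first failing condition is primal_feasibility -> primal.

primal


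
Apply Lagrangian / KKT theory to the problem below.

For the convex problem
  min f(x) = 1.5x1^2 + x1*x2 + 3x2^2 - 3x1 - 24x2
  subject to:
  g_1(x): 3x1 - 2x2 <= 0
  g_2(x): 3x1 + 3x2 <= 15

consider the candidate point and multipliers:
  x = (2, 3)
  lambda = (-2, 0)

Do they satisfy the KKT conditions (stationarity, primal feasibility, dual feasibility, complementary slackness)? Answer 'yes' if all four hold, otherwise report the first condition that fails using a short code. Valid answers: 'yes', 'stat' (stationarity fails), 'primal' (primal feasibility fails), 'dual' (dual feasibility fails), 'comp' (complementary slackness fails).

Gradient of f: grad f(x) = Q x + c = (6, -4)
Constraint values g_i(x) = a_i^T x - b_i:
  g_1((2, 3)) = 0
  g_2((2, 3)) = 0
Stationarity residual: grad f(x) + sum_i lambda_i a_i = (0, 0)
  -> stationarity OK
Primal feasibility (all g_i <= 0): OK
Dual feasibility (all lambda_i >= 0): FAILS
Complementary slackness (lambda_i * g_i(x) = 0 for all i): OK

Verdict: the first failing condition is dual_feasibility -> dual.

dual


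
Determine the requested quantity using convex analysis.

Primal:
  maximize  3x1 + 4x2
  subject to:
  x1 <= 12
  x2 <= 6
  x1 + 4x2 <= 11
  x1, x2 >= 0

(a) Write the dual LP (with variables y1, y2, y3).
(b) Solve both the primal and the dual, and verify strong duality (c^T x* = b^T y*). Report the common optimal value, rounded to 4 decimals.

The standard primal-dual pair for 'max c^T x s.t. A x <= b, x >= 0' is:
  Dual:  min b^T y  s.t.  A^T y >= c,  y >= 0.

So the dual LP is:
  minimize  12y1 + 6y2 + 11y3
  subject to:
    y1 + y3 >= 3
    y2 + 4y3 >= 4
    y1, y2, y3 >= 0

Solving the primal: x* = (11, 0).
  primal value c^T x* = 33.
Solving the dual: y* = (0, 0, 3).
  dual value b^T y* = 33.
Strong duality: c^T x* = b^T y*. Confirmed.

33


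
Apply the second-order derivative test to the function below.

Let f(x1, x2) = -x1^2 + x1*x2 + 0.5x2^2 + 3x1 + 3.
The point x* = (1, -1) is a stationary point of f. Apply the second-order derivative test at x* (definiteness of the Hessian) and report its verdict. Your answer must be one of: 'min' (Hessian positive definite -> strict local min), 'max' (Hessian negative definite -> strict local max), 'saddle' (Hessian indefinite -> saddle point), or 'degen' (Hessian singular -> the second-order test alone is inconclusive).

Compute the Hessian H = grad^2 f:
  H = [[-2, 1], [1, 1]]
Verify stationarity: grad f(x*) = H x* + g = (0, 0).
Eigenvalues of H: -2.3028, 1.3028.
Eigenvalues have mixed signs, so H is indefinite -> x* is a saddle point.

saddle


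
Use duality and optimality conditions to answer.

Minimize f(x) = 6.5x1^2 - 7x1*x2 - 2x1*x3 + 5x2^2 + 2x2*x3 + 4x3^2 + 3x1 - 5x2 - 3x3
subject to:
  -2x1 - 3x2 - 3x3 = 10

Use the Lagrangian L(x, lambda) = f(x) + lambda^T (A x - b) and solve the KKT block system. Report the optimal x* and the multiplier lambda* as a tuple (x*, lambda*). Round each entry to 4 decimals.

Form the Lagrangian:
  L(x, lambda) = (1/2) x^T Q x + c^T x + lambda^T (A x - b)
Stationarity (grad_x L = 0): Q x + c + A^T lambda = 0.
Primal feasibility: A x = b.

This gives the KKT block system:
  [ Q   A^T ] [ x     ]   [-c ]
  [ A    0  ] [ lambda ] = [ b ]

Solving the linear system:
  x*      = (-1.6046, -1.4003, -0.8632)
  lambda* = (-3.1658)
  f(x*)   = 18.2176

x* = (-1.6046, -1.4003, -0.8632), lambda* = (-3.1658)


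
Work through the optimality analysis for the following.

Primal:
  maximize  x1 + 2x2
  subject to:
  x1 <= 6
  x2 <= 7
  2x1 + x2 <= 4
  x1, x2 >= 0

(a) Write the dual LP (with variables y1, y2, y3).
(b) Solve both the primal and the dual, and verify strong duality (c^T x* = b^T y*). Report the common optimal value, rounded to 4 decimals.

The standard primal-dual pair for 'max c^T x s.t. A x <= b, x >= 0' is:
  Dual:  min b^T y  s.t.  A^T y >= c,  y >= 0.

So the dual LP is:
  minimize  6y1 + 7y2 + 4y3
  subject to:
    y1 + 2y3 >= 1
    y2 + y3 >= 2
    y1, y2, y3 >= 0

Solving the primal: x* = (0, 4).
  primal value c^T x* = 8.
Solving the dual: y* = (0, 0, 2).
  dual value b^T y* = 8.
Strong duality: c^T x* = b^T y*. Confirmed.

8


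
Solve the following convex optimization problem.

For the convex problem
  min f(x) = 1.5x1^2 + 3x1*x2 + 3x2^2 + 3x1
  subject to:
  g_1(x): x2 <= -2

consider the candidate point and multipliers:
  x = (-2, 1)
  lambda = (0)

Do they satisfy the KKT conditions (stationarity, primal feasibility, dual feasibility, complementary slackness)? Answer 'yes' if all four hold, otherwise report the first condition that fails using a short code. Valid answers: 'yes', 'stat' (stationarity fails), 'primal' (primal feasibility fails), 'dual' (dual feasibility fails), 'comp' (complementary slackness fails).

Gradient of f: grad f(x) = Q x + c = (0, 0)
Constraint values g_i(x) = a_i^T x - b_i:
  g_1((-2, 1)) = 3
Stationarity residual: grad f(x) + sum_i lambda_i a_i = (0, 0)
  -> stationarity OK
Primal feasibility (all g_i <= 0): FAILS
Dual feasibility (all lambda_i >= 0): OK
Complementary slackness (lambda_i * g_i(x) = 0 for all i): OK

Verdict: the first failing condition is primal_feasibility -> primal.

primal


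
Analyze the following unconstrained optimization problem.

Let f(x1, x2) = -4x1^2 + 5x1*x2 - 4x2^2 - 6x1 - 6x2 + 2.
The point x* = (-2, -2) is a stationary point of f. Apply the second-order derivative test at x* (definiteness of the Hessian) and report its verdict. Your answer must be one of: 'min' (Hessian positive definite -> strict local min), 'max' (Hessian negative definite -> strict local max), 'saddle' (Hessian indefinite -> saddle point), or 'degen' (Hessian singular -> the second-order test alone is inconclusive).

Compute the Hessian H = grad^2 f:
  H = [[-8, 5], [5, -8]]
Verify stationarity: grad f(x*) = H x* + g = (0, 0).
Eigenvalues of H: -13, -3.
Both eigenvalues < 0, so H is negative definite -> x* is a strict local max.

max


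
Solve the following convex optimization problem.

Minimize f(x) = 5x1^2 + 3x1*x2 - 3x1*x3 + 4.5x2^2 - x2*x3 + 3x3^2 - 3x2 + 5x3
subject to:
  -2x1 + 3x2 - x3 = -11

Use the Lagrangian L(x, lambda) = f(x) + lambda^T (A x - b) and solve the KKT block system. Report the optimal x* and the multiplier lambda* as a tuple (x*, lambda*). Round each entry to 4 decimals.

Form the Lagrangian:
  L(x, lambda) = (1/2) x^T Q x + c^T x + lambda^T (A x - b)
Stationarity (grad_x L = 0): Q x + c + A^T lambda = 0.
Primal feasibility: A x = b.

This gives the KKT block system:
  [ Q   A^T ] [ x     ]   [-c ]
  [ A    0  ] [ lambda ] = [ b ]

Solving the linear system:
  x*      = (1.9716, -2.1076, 0.7339)
  lambda* = (5.5959)
  f(x*)   = 35.7735

x* = (1.9716, -2.1076, 0.7339), lambda* = (5.5959)


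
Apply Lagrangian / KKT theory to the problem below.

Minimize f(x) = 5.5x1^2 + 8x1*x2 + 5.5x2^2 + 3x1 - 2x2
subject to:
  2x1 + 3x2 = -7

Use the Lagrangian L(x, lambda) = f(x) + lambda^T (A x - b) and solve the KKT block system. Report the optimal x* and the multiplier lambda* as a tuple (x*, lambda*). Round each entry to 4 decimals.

Form the Lagrangian:
  L(x, lambda) = (1/2) x^T Q x + c^T x + lambda^T (A x - b)
Stationarity (grad_x L = 0): Q x + c + A^T lambda = 0.
Primal feasibility: A x = b.

This gives the KKT block system:
  [ Q   A^T ] [ x     ]   [-c ]
  [ A    0  ] [ lambda ] = [ b ]

Solving the linear system:
  x*      = (-0.5319, -1.9787)
  lambda* = (9.3404)
  f(x*)   = 33.8723

x* = (-0.5319, -1.9787), lambda* = (9.3404)


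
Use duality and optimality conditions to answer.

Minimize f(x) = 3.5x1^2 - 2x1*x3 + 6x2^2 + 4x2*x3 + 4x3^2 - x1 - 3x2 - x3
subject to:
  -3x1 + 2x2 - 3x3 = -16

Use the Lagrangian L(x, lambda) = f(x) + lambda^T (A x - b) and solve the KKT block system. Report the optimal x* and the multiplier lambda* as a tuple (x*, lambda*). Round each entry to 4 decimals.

Form the Lagrangian:
  L(x, lambda) = (1/2) x^T Q x + c^T x + lambda^T (A x - b)
Stationarity (grad_x L = 0): Q x + c + A^T lambda = 0.
Primal feasibility: A x = b.

This gives the KKT block system:
  [ Q   A^T ] [ x     ]   [-c ]
  [ A    0  ] [ lambda ] = [ b ]

Solving the linear system:
  x*      = (2.1978, -1.0852, 2.4121)
  lambda* = (3.1868)
  f(x*)   = 24.8173

x* = (2.1978, -1.0852, 2.4121), lambda* = (3.1868)


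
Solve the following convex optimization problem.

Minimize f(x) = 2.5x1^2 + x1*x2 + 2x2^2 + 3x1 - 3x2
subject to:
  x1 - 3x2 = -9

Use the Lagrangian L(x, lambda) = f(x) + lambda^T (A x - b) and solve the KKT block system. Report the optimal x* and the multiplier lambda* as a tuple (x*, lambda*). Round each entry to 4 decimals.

Form the Lagrangian:
  L(x, lambda) = (1/2) x^T Q x + c^T x + lambda^T (A x - b)
Stationarity (grad_x L = 0): Q x + c + A^T lambda = 0.
Primal feasibility: A x = b.

This gives the KKT block system:
  [ Q   A^T ] [ x     ]   [-c ]
  [ A    0  ] [ lambda ] = [ b ]

Solving the linear system:
  x*      = (-1.4727, 2.5091)
  lambda* = (1.8545)
  f(x*)   = 2.3727

x* = (-1.4727, 2.5091), lambda* = (1.8545)


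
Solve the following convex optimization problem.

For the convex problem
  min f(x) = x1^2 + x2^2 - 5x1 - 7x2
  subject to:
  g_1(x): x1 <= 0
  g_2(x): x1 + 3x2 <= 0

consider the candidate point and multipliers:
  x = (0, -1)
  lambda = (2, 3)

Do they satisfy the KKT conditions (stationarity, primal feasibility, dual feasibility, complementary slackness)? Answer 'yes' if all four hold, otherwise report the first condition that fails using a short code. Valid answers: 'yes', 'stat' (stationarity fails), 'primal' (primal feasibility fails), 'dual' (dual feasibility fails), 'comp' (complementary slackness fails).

Gradient of f: grad f(x) = Q x + c = (-5, -9)
Constraint values g_i(x) = a_i^T x - b_i:
  g_1((0, -1)) = 0
  g_2((0, -1)) = -3
Stationarity residual: grad f(x) + sum_i lambda_i a_i = (0, 0)
  -> stationarity OK
Primal feasibility (all g_i <= 0): OK
Dual feasibility (all lambda_i >= 0): OK
Complementary slackness (lambda_i * g_i(x) = 0 for all i): FAILS

Verdict: the first failing condition is complementary_slackness -> comp.

comp


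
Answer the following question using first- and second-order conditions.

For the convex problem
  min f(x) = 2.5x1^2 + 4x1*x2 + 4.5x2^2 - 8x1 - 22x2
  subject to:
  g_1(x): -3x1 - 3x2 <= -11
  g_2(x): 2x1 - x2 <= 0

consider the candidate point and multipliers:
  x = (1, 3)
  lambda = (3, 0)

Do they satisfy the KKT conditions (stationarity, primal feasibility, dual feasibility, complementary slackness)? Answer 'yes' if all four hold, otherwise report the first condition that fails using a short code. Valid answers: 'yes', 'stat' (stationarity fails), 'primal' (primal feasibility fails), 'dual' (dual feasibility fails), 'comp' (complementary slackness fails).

Gradient of f: grad f(x) = Q x + c = (9, 9)
Constraint values g_i(x) = a_i^T x - b_i:
  g_1((1, 3)) = -1
  g_2((1, 3)) = -1
Stationarity residual: grad f(x) + sum_i lambda_i a_i = (0, 0)
  -> stationarity OK
Primal feasibility (all g_i <= 0): OK
Dual feasibility (all lambda_i >= 0): OK
Complementary slackness (lambda_i * g_i(x) = 0 for all i): FAILS

Verdict: the first failing condition is complementary_slackness -> comp.

comp


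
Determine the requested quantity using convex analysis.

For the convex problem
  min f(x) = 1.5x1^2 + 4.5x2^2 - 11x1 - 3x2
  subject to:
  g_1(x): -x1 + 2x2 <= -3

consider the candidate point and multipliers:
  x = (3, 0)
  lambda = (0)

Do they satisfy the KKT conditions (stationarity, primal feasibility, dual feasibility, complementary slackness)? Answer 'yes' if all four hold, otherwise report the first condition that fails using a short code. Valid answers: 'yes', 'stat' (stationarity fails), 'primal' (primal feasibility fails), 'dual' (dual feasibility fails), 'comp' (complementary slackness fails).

Gradient of f: grad f(x) = Q x + c = (-2, -3)
Constraint values g_i(x) = a_i^T x - b_i:
  g_1((3, 0)) = 0
Stationarity residual: grad f(x) + sum_i lambda_i a_i = (-2, -3)
  -> stationarity FAILS
Primal feasibility (all g_i <= 0): OK
Dual feasibility (all lambda_i >= 0): OK
Complementary slackness (lambda_i * g_i(x) = 0 for all i): OK

Verdict: the first failing condition is stationarity -> stat.

stat


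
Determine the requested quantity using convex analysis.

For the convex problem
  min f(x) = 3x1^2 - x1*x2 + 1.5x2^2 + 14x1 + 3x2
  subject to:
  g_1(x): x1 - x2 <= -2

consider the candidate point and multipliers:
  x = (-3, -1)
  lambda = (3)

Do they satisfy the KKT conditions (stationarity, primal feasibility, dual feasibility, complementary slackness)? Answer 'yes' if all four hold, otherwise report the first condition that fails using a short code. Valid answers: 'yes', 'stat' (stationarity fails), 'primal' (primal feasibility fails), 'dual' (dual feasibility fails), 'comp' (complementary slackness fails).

Gradient of f: grad f(x) = Q x + c = (-3, 3)
Constraint values g_i(x) = a_i^T x - b_i:
  g_1((-3, -1)) = 0
Stationarity residual: grad f(x) + sum_i lambda_i a_i = (0, 0)
  -> stationarity OK
Primal feasibility (all g_i <= 0): OK
Dual feasibility (all lambda_i >= 0): OK
Complementary slackness (lambda_i * g_i(x) = 0 for all i): OK

Verdict: yes, KKT holds.

yes


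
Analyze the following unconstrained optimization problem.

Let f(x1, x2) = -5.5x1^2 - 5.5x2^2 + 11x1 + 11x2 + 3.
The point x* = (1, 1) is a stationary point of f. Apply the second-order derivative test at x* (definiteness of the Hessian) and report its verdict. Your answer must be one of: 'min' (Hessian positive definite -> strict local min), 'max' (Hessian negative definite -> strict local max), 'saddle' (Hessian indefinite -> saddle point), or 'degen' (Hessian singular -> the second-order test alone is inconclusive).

Compute the Hessian H = grad^2 f:
  H = [[-11, 0], [0, -11]]
Verify stationarity: grad f(x*) = H x* + g = (0, 0).
Eigenvalues of H: -11, -11.
Both eigenvalues < 0, so H is negative definite -> x* is a strict local max.

max


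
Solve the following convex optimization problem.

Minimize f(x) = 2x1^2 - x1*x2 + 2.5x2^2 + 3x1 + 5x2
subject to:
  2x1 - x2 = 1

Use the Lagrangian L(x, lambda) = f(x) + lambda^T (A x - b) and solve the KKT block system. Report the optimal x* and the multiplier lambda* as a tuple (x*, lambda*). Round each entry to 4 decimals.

Form the Lagrangian:
  L(x, lambda) = (1/2) x^T Q x + c^T x + lambda^T (A x - b)
Stationarity (grad_x L = 0): Q x + c + A^T lambda = 0.
Primal feasibility: A x = b.

This gives the KKT block system:
  [ Q   A^T ] [ x     ]   [-c ]
  [ A    0  ] [ lambda ] = [ b ]

Solving the linear system:
  x*      = (-0.2, -1.4)
  lambda* = (-1.8)
  f(x*)   = -2.9

x* = (-0.2, -1.4), lambda* = (-1.8)


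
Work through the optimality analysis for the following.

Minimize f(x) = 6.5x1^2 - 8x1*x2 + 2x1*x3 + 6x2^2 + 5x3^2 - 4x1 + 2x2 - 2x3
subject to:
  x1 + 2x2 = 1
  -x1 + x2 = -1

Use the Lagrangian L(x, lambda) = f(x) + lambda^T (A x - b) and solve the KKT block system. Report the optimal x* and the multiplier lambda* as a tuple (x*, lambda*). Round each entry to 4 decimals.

Form the Lagrangian:
  L(x, lambda) = (1/2) x^T Q x + c^T x + lambda^T (A x - b)
Stationarity (grad_x L = 0): Q x + c + A^T lambda = 0.
Primal feasibility: A x = b.

This gives the KKT block system:
  [ Q   A^T ] [ x     ]   [-c ]
  [ A    0  ] [ lambda ] = [ b ]

Solving the linear system:
  x*      = (1, 0, 0)
  lambda* = (-1, 8)
  f(x*)   = 2.5

x* = (1, 0, 0), lambda* = (-1, 8)


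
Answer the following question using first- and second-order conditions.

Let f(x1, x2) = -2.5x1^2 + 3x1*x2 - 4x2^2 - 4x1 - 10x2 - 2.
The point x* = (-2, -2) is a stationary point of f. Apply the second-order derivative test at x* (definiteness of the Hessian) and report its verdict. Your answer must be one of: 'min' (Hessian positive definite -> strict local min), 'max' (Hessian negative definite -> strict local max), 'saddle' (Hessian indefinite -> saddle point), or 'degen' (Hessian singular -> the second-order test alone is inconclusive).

Compute the Hessian H = grad^2 f:
  H = [[-5, 3], [3, -8]]
Verify stationarity: grad f(x*) = H x* + g = (0, 0).
Eigenvalues of H: -9.8541, -3.1459.
Both eigenvalues < 0, so H is negative definite -> x* is a strict local max.

max


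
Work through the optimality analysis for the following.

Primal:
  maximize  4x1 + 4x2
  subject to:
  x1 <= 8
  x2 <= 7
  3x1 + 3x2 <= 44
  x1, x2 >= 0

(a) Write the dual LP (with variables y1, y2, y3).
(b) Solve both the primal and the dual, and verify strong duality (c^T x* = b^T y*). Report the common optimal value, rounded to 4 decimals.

The standard primal-dual pair for 'max c^T x s.t. A x <= b, x >= 0' is:
  Dual:  min b^T y  s.t.  A^T y >= c,  y >= 0.

So the dual LP is:
  minimize  8y1 + 7y2 + 44y3
  subject to:
    y1 + 3y3 >= 4
    y2 + 3y3 >= 4
    y1, y2, y3 >= 0

Solving the primal: x* = (7.6667, 7).
  primal value c^T x* = 58.6667.
Solving the dual: y* = (0, 0, 1.3333).
  dual value b^T y* = 58.6667.
Strong duality: c^T x* = b^T y*. Confirmed.

58.6667


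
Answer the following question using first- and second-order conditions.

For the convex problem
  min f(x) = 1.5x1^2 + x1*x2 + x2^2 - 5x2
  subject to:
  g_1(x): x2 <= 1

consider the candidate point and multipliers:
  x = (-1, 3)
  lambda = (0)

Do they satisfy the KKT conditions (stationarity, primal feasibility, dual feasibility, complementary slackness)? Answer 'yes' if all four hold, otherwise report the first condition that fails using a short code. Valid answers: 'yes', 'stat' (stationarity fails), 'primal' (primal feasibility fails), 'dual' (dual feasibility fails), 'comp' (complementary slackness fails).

Gradient of f: grad f(x) = Q x + c = (0, 0)
Constraint values g_i(x) = a_i^T x - b_i:
  g_1((-1, 3)) = 2
Stationarity residual: grad f(x) + sum_i lambda_i a_i = (0, 0)
  -> stationarity OK
Primal feasibility (all g_i <= 0): FAILS
Dual feasibility (all lambda_i >= 0): OK
Complementary slackness (lambda_i * g_i(x) = 0 for all i): OK

Verdict: the first failing condition is primal_feasibility -> primal.

primal


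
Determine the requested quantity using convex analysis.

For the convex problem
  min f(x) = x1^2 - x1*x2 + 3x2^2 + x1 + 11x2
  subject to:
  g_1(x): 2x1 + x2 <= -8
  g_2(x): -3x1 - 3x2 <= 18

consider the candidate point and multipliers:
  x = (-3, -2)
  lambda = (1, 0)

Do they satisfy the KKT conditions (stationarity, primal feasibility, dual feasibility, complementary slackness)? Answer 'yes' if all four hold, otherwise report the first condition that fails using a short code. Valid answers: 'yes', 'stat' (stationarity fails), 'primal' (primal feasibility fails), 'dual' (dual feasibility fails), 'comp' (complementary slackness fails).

Gradient of f: grad f(x) = Q x + c = (-3, 2)
Constraint values g_i(x) = a_i^T x - b_i:
  g_1((-3, -2)) = 0
  g_2((-3, -2)) = -3
Stationarity residual: grad f(x) + sum_i lambda_i a_i = (-1, 3)
  -> stationarity FAILS
Primal feasibility (all g_i <= 0): OK
Dual feasibility (all lambda_i >= 0): OK
Complementary slackness (lambda_i * g_i(x) = 0 for all i): OK

Verdict: the first failing condition is stationarity -> stat.

stat


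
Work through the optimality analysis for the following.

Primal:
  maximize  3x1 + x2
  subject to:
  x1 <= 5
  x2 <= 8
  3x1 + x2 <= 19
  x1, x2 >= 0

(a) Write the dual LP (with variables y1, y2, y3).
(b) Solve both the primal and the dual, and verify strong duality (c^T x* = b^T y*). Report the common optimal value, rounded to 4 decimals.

The standard primal-dual pair for 'max c^T x s.t. A x <= b, x >= 0' is:
  Dual:  min b^T y  s.t.  A^T y >= c,  y >= 0.

So the dual LP is:
  minimize  5y1 + 8y2 + 19y3
  subject to:
    y1 + 3y3 >= 3
    y2 + y3 >= 1
    y1, y2, y3 >= 0

Solving the primal: x* = (3.6667, 8).
  primal value c^T x* = 19.
Solving the dual: y* = (0, 0, 1).
  dual value b^T y* = 19.
Strong duality: c^T x* = b^T y*. Confirmed.

19


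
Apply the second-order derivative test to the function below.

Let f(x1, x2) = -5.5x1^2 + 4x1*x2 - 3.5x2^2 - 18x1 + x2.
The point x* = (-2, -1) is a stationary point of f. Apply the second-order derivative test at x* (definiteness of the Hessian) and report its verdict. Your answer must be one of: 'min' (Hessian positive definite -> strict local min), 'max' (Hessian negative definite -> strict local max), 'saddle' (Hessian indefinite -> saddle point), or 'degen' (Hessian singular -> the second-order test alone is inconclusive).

Compute the Hessian H = grad^2 f:
  H = [[-11, 4], [4, -7]]
Verify stationarity: grad f(x*) = H x* + g = (0, 0).
Eigenvalues of H: -13.4721, -4.5279.
Both eigenvalues < 0, so H is negative definite -> x* is a strict local max.

max


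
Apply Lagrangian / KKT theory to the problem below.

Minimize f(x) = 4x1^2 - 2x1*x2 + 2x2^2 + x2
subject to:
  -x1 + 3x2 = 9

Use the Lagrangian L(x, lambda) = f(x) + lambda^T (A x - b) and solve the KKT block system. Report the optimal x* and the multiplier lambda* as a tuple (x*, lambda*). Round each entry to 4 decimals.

Form the Lagrangian:
  L(x, lambda) = (1/2) x^T Q x + c^T x + lambda^T (A x - b)
Stationarity (grad_x L = 0): Q x + c + A^T lambda = 0.
Primal feasibility: A x = b.

This gives the KKT block system:
  [ Q   A^T ] [ x     ]   [-c ]
  [ A    0  ] [ lambda ] = [ b ]

Solving the linear system:
  x*      = (0.2344, 3.0781)
  lambda* = (-4.2813)
  f(x*)   = 20.8047

x* = (0.2344, 3.0781), lambda* = (-4.2813)


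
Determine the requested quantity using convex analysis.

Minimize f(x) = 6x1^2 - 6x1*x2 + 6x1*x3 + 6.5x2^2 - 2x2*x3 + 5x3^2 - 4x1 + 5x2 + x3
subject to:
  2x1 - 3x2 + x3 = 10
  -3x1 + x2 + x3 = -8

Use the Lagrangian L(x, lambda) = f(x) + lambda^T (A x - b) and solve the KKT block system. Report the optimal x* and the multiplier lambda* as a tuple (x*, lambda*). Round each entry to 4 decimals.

Form the Lagrangian:
  L(x, lambda) = (1/2) x^T Q x + c^T x + lambda^T (A x - b)
Stationarity (grad_x L = 0): Q x + c + A^T lambda = 0.
Primal feasibility: A x = b.

This gives the KKT block system:
  [ Q   A^T ] [ x     ]   [-c ]
  [ A    0  ] [ lambda ] = [ b ]

Solving the linear system:
  x*      = (1.6594, -2.4258, -0.5961)
  lambda* = (-11.2866, 1.4393)
  f(x*)   = 52.5088

x* = (1.6594, -2.4258, -0.5961), lambda* = (-11.2866, 1.4393)


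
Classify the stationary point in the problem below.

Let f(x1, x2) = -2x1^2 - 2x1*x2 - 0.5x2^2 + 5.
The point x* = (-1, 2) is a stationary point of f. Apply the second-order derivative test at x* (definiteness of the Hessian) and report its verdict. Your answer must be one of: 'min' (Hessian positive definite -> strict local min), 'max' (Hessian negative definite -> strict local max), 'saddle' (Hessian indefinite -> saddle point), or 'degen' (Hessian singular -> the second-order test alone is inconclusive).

Compute the Hessian H = grad^2 f:
  H = [[-4, -2], [-2, -1]]
Verify stationarity: grad f(x*) = H x* + g = (0, 0).
Eigenvalues of H: -5, 0.
H has a zero eigenvalue (singular; negative semidefinite but not definite), so H is neither positive definite, negative definite, nor indefinite. The second-order test alone is inconclusive -> degen.
(Indeed, f is constant along the null direction of H through x*, so x* is not a strict local extremum.)

degen


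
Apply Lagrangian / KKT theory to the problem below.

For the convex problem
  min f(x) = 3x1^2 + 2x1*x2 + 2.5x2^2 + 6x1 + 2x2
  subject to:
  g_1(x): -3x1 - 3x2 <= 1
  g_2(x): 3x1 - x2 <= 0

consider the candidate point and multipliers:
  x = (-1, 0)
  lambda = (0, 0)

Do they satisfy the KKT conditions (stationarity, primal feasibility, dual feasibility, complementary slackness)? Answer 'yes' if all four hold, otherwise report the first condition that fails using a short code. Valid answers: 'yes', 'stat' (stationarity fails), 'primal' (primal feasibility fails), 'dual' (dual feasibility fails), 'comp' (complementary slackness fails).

Gradient of f: grad f(x) = Q x + c = (0, 0)
Constraint values g_i(x) = a_i^T x - b_i:
  g_1((-1, 0)) = 2
  g_2((-1, 0)) = -3
Stationarity residual: grad f(x) + sum_i lambda_i a_i = (0, 0)
  -> stationarity OK
Primal feasibility (all g_i <= 0): FAILS
Dual feasibility (all lambda_i >= 0): OK
Complementary slackness (lambda_i * g_i(x) = 0 for all i): OK

Verdict: the first failing condition is primal_feasibility -> primal.

primal


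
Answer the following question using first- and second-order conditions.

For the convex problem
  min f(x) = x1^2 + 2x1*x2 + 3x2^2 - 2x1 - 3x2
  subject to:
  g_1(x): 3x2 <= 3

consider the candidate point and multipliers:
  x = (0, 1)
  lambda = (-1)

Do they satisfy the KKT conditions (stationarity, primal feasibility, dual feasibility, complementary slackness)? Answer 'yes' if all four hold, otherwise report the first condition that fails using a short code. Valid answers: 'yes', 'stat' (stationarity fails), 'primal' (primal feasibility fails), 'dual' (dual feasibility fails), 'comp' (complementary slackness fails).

Gradient of f: grad f(x) = Q x + c = (0, 3)
Constraint values g_i(x) = a_i^T x - b_i:
  g_1((0, 1)) = 0
Stationarity residual: grad f(x) + sum_i lambda_i a_i = (0, 0)
  -> stationarity OK
Primal feasibility (all g_i <= 0): OK
Dual feasibility (all lambda_i >= 0): FAILS
Complementary slackness (lambda_i * g_i(x) = 0 for all i): OK

Verdict: the first failing condition is dual_feasibility -> dual.

dual


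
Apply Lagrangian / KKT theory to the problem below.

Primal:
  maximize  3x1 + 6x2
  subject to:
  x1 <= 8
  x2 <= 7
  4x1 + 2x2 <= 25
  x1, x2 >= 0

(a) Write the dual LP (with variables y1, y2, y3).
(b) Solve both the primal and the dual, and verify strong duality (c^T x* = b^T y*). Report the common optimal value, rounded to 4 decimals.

The standard primal-dual pair for 'max c^T x s.t. A x <= b, x >= 0' is:
  Dual:  min b^T y  s.t.  A^T y >= c,  y >= 0.

So the dual LP is:
  minimize  8y1 + 7y2 + 25y3
  subject to:
    y1 + 4y3 >= 3
    y2 + 2y3 >= 6
    y1, y2, y3 >= 0

Solving the primal: x* = (2.75, 7).
  primal value c^T x* = 50.25.
Solving the dual: y* = (0, 4.5, 0.75).
  dual value b^T y* = 50.25.
Strong duality: c^T x* = b^T y*. Confirmed.

50.25


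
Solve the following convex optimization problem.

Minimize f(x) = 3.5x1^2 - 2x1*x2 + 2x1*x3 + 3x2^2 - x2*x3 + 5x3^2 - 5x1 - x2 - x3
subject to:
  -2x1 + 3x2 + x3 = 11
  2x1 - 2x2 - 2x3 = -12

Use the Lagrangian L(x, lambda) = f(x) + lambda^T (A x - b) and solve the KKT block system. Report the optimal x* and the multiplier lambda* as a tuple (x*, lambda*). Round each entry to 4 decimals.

Form the Lagrangian:
  L(x, lambda) = (1/2) x^T Q x + c^T x + lambda^T (A x - b)
Stationarity (grad_x L = 0): Q x + c + A^T lambda = 0.
Primal feasibility: A x = b.

This gives the KKT block system:
  [ Q   A^T ] [ x     ]   [-c ]
  [ A    0  ] [ lambda ] = [ b ]

Solving the linear system:
  x*      = (-1.7143, 1.6429, 2.6429)
  lambda* = (5.3571, 12.8571)
  f(x*)   = 49.8214

x* = (-1.7143, 1.6429, 2.6429), lambda* = (5.3571, 12.8571)


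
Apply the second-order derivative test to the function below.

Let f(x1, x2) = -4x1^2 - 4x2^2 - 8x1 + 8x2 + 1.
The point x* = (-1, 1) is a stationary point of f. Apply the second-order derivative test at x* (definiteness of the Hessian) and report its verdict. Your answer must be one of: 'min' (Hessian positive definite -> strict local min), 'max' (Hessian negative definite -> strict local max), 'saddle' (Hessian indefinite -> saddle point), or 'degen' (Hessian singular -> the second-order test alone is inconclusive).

Compute the Hessian H = grad^2 f:
  H = [[-8, 0], [0, -8]]
Verify stationarity: grad f(x*) = H x* + g = (0, 0).
Eigenvalues of H: -8, -8.
Both eigenvalues < 0, so H is negative definite -> x* is a strict local max.

max


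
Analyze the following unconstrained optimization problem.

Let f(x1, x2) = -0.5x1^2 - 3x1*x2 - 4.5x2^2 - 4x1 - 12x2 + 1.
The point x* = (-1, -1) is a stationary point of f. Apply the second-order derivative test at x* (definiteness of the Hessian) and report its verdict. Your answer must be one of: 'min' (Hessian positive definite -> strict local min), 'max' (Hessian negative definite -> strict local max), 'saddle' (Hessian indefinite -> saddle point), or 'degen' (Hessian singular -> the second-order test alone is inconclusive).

Compute the Hessian H = grad^2 f:
  H = [[-1, -3], [-3, -9]]
Verify stationarity: grad f(x*) = H x* + g = (0, 0).
Eigenvalues of H: -10, 0.
H has a zero eigenvalue (singular; negative semidefinite but not definite), so H is neither positive definite, negative definite, nor indefinite. The second-order test alone is inconclusive -> degen.
(Indeed, f is constant along the null direction of H through x*, so x* is not a strict local extremum.)

degen


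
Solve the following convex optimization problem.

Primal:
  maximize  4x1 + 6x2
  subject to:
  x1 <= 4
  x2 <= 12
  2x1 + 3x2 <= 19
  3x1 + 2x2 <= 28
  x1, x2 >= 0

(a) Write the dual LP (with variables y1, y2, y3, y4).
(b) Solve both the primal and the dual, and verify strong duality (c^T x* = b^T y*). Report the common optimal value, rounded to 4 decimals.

The standard primal-dual pair for 'max c^T x s.t. A x <= b, x >= 0' is:
  Dual:  min b^T y  s.t.  A^T y >= c,  y >= 0.

So the dual LP is:
  minimize  4y1 + 12y2 + 19y3 + 28y4
  subject to:
    y1 + 2y3 + 3y4 >= 4
    y2 + 3y3 + 2y4 >= 6
    y1, y2, y3, y4 >= 0

Solving the primal: x* = (0, 6.3333).
  primal value c^T x* = 38.
Solving the dual: y* = (0, 0, 2, 0).
  dual value b^T y* = 38.
Strong duality: c^T x* = b^T y*. Confirmed.

38


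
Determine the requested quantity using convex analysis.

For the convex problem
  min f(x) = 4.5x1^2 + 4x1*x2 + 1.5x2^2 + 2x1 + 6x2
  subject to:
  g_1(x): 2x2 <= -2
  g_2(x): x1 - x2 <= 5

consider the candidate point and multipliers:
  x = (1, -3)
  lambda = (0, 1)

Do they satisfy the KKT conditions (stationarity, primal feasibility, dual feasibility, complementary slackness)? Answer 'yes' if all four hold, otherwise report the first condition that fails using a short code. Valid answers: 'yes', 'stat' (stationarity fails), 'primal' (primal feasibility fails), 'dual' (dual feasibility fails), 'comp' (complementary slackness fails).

Gradient of f: grad f(x) = Q x + c = (-1, 1)
Constraint values g_i(x) = a_i^T x - b_i:
  g_1((1, -3)) = -4
  g_2((1, -3)) = -1
Stationarity residual: grad f(x) + sum_i lambda_i a_i = (0, 0)
  -> stationarity OK
Primal feasibility (all g_i <= 0): OK
Dual feasibility (all lambda_i >= 0): OK
Complementary slackness (lambda_i * g_i(x) = 0 for all i): FAILS

Verdict: the first failing condition is complementary_slackness -> comp.

comp


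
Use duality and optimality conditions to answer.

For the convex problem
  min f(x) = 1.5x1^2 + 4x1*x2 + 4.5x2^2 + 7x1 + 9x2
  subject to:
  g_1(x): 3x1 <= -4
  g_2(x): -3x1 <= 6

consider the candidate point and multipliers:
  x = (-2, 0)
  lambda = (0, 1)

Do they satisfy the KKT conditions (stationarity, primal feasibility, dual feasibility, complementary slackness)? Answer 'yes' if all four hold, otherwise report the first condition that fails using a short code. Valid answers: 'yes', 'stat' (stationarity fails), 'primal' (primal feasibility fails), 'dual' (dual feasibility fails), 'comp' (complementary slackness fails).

Gradient of f: grad f(x) = Q x + c = (1, 1)
Constraint values g_i(x) = a_i^T x - b_i:
  g_1((-2, 0)) = -2
  g_2((-2, 0)) = 0
Stationarity residual: grad f(x) + sum_i lambda_i a_i = (-2, 1)
  -> stationarity FAILS
Primal feasibility (all g_i <= 0): OK
Dual feasibility (all lambda_i >= 0): OK
Complementary slackness (lambda_i * g_i(x) = 0 for all i): OK

Verdict: the first failing condition is stationarity -> stat.

stat
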